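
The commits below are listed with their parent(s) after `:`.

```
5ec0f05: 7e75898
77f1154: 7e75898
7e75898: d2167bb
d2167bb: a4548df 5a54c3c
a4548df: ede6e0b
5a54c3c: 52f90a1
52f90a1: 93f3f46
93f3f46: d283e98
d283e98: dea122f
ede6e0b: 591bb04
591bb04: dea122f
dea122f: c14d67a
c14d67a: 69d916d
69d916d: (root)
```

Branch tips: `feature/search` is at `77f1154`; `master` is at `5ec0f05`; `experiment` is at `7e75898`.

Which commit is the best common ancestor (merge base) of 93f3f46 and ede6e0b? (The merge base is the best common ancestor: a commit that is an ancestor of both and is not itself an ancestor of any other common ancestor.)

Ancestors of 93f3f46: {69d916d, 93f3f46, c14d67a, d283e98, dea122f}.
Ancestors of ede6e0b: {591bb04, 69d916d, c14d67a, dea122f, ede6e0b}.
Common ancestors: {69d916d, c14d67a, dea122f}.
Among these, dea122f is not an ancestor of any other common ancestor — it is the merge base.

dea122f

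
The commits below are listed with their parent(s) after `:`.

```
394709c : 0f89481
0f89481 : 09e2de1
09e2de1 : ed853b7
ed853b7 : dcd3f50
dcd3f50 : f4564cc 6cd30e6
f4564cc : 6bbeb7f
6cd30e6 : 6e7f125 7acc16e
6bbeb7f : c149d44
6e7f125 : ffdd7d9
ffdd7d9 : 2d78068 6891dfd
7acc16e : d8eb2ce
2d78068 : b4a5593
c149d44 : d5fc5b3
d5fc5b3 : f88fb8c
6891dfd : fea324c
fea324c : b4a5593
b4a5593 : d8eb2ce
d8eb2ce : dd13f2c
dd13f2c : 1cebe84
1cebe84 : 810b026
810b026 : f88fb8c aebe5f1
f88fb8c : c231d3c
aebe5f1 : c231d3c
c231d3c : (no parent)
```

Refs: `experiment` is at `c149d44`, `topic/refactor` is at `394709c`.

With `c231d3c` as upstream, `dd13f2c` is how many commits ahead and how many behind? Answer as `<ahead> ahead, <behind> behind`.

Reachable from dd13f2c: {1cebe84, 810b026, aebe5f1, c231d3c, dd13f2c, f88fb8c}.
Reachable from c231d3c: {c231d3c}.
Only in dd13f2c's history (ahead): {1cebe84, 810b026, aebe5f1, dd13f2c, f88fb8c} — 5.
Only in c231d3c's history (behind): {} — 0.

5 ahead, 0 behind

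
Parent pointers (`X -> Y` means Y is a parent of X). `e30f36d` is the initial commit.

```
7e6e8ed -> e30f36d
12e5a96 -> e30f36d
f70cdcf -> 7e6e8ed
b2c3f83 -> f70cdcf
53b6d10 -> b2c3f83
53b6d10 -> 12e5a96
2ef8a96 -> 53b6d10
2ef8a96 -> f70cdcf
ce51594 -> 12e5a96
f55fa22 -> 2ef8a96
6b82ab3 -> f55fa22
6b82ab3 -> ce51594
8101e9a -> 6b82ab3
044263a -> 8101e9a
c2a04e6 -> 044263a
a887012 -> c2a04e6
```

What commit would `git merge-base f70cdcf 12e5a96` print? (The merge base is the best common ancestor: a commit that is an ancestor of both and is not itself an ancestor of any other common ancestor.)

Ancestors of f70cdcf: {7e6e8ed, e30f36d, f70cdcf}.
Ancestors of 12e5a96: {12e5a96, e30f36d}.
Common ancestors: {e30f36d}.
The only common ancestor is e30f36d, so it is the merge base.

e30f36d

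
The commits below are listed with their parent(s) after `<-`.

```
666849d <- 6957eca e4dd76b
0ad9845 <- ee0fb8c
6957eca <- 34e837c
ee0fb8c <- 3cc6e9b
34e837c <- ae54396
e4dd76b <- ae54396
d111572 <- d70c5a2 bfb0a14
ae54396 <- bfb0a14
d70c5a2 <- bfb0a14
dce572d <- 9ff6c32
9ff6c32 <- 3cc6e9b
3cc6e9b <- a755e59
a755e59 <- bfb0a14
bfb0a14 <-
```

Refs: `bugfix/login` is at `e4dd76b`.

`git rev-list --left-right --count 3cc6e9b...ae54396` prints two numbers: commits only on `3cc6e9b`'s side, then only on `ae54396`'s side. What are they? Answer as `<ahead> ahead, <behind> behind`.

Reachable from 3cc6e9b: {3cc6e9b, a755e59, bfb0a14}.
Reachable from ae54396: {ae54396, bfb0a14}.
Only in 3cc6e9b's history (ahead): {3cc6e9b, a755e59} — 2.
Only in ae54396's history (behind): {ae54396} — 1.

2 ahead, 1 behind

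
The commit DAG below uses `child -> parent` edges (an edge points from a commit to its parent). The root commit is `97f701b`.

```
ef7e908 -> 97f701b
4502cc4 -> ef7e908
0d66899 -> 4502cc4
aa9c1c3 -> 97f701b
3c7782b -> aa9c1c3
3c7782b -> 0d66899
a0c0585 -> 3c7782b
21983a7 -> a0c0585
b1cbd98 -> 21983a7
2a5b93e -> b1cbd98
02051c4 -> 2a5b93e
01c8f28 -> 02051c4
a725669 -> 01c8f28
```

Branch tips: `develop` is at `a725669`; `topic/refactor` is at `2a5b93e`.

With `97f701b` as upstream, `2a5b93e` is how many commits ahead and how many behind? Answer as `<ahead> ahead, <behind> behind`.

Reachable from 2a5b93e: {0d66899, 21983a7, 2a5b93e, 3c7782b, 4502cc4, 97f701b, a0c0585, aa9c1c3, b1cbd98, ef7e908}.
Reachable from 97f701b: {97f701b}.
Only in 2a5b93e's history (ahead): {0d66899, 21983a7, 2a5b93e, 3c7782b, 4502cc4, a0c0585, aa9c1c3, b1cbd98, ef7e908} — 9.
Only in 97f701b's history (behind): {} — 0.

9 ahead, 0 behind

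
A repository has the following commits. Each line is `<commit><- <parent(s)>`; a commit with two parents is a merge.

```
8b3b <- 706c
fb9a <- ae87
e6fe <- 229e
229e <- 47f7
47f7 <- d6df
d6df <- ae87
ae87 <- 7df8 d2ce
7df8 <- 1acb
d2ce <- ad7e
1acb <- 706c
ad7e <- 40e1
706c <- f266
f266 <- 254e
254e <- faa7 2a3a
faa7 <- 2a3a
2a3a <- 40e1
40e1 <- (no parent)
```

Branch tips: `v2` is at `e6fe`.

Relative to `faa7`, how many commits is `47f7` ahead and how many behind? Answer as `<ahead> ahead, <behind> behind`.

10 ahead, 0 behind

Reachable from 47f7: {1acb, 254e, 2a3a, 40e1, 47f7, 706c, 7df8, ad7e, ae87, d2ce, d6df, f266, faa7}.
Reachable from faa7: {2a3a, 40e1, faa7}.
Only in 47f7's history (ahead): {1acb, 254e, 47f7, 706c, 7df8, ad7e, ae87, d2ce, d6df, f266} — 10.
Only in faa7's history (behind): {} — 0.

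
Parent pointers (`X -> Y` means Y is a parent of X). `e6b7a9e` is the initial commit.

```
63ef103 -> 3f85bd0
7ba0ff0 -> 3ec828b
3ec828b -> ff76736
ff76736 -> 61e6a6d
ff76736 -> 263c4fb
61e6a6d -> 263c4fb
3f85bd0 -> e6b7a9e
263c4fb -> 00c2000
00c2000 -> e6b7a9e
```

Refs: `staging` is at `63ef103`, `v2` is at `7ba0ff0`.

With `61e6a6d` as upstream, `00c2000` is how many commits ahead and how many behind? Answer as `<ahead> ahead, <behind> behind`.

Reachable from 00c2000: {00c2000, e6b7a9e}.
Reachable from 61e6a6d: {00c2000, 263c4fb, 61e6a6d, e6b7a9e}.
Only in 00c2000's history (ahead): {} — 0.
Only in 61e6a6d's history (behind): {263c4fb, 61e6a6d} — 2.

0 ahead, 2 behind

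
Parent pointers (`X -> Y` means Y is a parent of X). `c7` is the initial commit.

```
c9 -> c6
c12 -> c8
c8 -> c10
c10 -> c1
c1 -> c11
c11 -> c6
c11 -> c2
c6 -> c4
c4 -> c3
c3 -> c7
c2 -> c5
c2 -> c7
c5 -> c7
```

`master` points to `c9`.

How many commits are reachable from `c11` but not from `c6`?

3

Reachable from c11: {c11, c2, c3, c4, c5, c6, c7}.
Reachable from c6: {c3, c4, c6, c7}.
In c11's history but not c6's: {c11, c2, c5} — 3 commits.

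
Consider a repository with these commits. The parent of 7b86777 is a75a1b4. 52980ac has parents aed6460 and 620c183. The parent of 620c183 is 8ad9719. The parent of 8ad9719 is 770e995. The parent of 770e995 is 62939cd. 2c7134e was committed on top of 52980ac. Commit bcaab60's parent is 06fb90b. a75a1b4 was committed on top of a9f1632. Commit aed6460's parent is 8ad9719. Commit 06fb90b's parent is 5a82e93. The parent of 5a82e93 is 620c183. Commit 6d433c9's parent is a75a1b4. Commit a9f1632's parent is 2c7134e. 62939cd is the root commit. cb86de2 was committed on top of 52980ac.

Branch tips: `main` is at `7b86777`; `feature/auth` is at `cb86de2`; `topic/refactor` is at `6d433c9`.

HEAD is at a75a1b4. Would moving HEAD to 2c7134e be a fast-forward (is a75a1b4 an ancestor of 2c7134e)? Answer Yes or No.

A fast-forward from a75a1b4 to 2c7134e is possible iff a75a1b4 is an ancestor of 2c7134e.
Ancestors of 2c7134e: {2c7134e, 52980ac, 620c183, 62939cd, 770e995, 8ad9719, aed6460}.
a75a1b4 is not among them, so fast-forward is not possible.

No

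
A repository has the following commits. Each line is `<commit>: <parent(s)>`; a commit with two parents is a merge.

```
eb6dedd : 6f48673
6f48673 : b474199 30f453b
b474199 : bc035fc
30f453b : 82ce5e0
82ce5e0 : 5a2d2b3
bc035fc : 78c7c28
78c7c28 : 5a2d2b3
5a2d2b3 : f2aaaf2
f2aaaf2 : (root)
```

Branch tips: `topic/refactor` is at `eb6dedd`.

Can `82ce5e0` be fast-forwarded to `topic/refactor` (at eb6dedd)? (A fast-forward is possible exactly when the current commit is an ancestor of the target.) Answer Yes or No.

Yes

A fast-forward from 82ce5e0 to eb6dedd is possible iff 82ce5e0 is an ancestor of eb6dedd.
Ancestors of eb6dedd: {30f453b, 5a2d2b3, 6f48673, 78c7c28, 82ce5e0, b474199, bc035fc, eb6dedd, f2aaaf2}.
82ce5e0 is among them, so fast-forward is possible.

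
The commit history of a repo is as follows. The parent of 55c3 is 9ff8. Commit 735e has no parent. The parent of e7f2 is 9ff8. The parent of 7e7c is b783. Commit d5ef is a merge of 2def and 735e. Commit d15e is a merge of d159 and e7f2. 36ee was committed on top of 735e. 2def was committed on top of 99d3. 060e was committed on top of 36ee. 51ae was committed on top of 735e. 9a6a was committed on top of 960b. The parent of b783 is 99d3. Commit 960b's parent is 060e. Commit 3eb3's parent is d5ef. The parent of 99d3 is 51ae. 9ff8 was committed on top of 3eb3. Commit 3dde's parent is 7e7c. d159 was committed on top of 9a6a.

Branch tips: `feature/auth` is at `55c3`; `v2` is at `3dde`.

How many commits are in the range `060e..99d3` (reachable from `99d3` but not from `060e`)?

Reachable from 99d3: {51ae, 735e, 99d3}.
Reachable from 060e: {060e, 36ee, 735e}.
In 99d3's history but not 060e's: {51ae, 99d3} — 2 commits.

2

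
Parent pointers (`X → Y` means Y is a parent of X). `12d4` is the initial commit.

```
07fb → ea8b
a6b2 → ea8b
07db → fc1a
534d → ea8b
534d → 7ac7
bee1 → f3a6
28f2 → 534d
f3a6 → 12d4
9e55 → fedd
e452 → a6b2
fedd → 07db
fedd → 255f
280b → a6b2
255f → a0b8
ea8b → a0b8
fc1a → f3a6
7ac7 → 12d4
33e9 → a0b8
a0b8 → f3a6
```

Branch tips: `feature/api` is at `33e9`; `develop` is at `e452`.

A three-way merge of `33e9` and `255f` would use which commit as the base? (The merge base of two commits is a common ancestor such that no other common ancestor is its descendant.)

a0b8

Ancestors of 33e9: {12d4, 33e9, a0b8, f3a6}.
Ancestors of 255f: {12d4, 255f, a0b8, f3a6}.
Common ancestors: {12d4, a0b8, f3a6}.
Among these, a0b8 is not an ancestor of any other common ancestor — it is the merge base.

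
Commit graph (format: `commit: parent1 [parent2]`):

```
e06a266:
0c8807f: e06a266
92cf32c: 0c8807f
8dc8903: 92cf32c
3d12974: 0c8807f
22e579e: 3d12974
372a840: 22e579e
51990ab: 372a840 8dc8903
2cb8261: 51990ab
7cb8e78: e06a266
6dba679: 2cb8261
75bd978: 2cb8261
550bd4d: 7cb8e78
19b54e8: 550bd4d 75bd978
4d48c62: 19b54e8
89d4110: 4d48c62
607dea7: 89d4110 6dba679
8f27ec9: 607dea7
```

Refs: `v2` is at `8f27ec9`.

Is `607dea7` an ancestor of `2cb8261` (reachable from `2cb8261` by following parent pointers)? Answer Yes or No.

Ancestors of 2cb8261: {0c8807f, 22e579e, 2cb8261, 372a840, 3d12974, 51990ab, 8dc8903, 92cf32c, e06a266}.
607dea7 is not in that set, so it is not an ancestor of 2cb8261.

No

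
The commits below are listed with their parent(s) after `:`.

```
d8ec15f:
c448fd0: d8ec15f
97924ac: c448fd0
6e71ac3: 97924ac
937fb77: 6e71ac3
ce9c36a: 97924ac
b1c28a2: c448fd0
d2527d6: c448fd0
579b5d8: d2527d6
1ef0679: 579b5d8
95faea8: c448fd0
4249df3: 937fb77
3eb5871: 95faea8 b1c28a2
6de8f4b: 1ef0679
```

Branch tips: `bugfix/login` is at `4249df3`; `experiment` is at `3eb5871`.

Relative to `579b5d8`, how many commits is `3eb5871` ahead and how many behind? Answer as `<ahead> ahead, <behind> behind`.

Reachable from 3eb5871: {3eb5871, 95faea8, b1c28a2, c448fd0, d8ec15f}.
Reachable from 579b5d8: {579b5d8, c448fd0, d2527d6, d8ec15f}.
Only in 3eb5871's history (ahead): {3eb5871, 95faea8, b1c28a2} — 3.
Only in 579b5d8's history (behind): {579b5d8, d2527d6} — 2.

3 ahead, 2 behind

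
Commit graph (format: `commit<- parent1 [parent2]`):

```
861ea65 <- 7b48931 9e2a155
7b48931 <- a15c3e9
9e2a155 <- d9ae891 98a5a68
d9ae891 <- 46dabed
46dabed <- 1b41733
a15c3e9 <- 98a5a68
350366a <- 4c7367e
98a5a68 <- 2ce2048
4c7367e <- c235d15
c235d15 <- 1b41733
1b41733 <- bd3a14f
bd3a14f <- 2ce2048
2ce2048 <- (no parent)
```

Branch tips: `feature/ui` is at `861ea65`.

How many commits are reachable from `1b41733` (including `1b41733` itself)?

3

Walking parent pointers from 1b41733: reachable set = {1b41733, 2ce2048, bd3a14f}.
That is 3 commits.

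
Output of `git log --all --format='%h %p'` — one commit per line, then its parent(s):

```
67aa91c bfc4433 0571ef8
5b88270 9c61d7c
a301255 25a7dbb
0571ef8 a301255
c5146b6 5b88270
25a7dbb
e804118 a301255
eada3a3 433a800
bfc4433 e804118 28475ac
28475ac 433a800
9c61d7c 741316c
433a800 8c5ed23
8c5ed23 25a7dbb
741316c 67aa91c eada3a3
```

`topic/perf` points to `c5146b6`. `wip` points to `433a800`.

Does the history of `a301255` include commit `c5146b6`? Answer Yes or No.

Ancestors of a301255: {25a7dbb, a301255}.
c5146b6 is not in that set, so it is not an ancestor of a301255.

No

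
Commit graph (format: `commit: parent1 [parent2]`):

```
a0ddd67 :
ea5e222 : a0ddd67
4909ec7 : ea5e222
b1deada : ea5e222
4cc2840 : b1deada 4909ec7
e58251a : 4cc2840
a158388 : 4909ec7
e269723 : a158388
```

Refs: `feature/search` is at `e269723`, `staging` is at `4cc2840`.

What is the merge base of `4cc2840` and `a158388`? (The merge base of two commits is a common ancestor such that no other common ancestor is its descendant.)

4909ec7

Ancestors of 4cc2840: {4909ec7, 4cc2840, a0ddd67, b1deada, ea5e222}.
Ancestors of a158388: {4909ec7, a0ddd67, a158388, ea5e222}.
Common ancestors: {4909ec7, a0ddd67, ea5e222}.
Among these, 4909ec7 is not an ancestor of any other common ancestor — it is the merge base.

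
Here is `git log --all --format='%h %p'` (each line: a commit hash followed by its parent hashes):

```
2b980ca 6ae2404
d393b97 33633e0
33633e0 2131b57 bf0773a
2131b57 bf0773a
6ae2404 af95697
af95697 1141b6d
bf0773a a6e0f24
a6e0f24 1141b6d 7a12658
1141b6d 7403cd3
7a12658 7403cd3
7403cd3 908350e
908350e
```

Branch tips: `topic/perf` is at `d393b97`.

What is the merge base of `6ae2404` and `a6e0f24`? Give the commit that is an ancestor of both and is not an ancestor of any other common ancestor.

1141b6d

Ancestors of 6ae2404: {1141b6d, 6ae2404, 7403cd3, 908350e, af95697}.
Ancestors of a6e0f24: {1141b6d, 7403cd3, 7a12658, 908350e, a6e0f24}.
Common ancestors: {1141b6d, 7403cd3, 908350e}.
Among these, 1141b6d is not an ancestor of any other common ancestor — it is the merge base.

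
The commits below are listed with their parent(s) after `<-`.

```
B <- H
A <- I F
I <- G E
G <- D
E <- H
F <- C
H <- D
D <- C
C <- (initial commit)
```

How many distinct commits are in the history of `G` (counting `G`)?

3

Walking parent pointers from G: reachable set = {C, D, G}.
That is 3 commits.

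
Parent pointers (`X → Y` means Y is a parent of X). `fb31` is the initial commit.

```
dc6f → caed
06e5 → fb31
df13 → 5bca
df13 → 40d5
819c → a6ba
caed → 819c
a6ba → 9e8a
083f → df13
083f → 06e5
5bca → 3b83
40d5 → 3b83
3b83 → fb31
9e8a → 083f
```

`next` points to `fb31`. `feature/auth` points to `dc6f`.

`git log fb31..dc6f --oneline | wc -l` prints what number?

Reachable from dc6f: {06e5, 083f, 3b83, 40d5, 5bca, 819c, 9e8a, a6ba, caed, dc6f, df13, fb31}.
Reachable from fb31: {fb31}.
In dc6f's history but not fb31's: {06e5, 083f, 3b83, 40d5, 5bca, 819c, 9e8a, a6ba, caed, dc6f, df13} — 11 commits.

11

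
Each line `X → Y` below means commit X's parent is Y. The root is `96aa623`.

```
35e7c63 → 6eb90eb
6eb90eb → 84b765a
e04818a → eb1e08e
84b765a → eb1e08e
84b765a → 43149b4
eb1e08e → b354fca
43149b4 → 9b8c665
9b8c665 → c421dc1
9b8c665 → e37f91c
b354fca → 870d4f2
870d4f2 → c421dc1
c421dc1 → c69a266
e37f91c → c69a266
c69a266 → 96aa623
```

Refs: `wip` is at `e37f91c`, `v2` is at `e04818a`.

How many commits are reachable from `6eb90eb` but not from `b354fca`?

Reachable from 6eb90eb: {43149b4, 6eb90eb, 84b765a, 870d4f2, 96aa623, 9b8c665, b354fca, c421dc1, c69a266, e37f91c, eb1e08e}.
Reachable from b354fca: {870d4f2, 96aa623, b354fca, c421dc1, c69a266}.
In 6eb90eb's history but not b354fca's: {43149b4, 6eb90eb, 84b765a, 9b8c665, e37f91c, eb1e08e} — 6 commits.

6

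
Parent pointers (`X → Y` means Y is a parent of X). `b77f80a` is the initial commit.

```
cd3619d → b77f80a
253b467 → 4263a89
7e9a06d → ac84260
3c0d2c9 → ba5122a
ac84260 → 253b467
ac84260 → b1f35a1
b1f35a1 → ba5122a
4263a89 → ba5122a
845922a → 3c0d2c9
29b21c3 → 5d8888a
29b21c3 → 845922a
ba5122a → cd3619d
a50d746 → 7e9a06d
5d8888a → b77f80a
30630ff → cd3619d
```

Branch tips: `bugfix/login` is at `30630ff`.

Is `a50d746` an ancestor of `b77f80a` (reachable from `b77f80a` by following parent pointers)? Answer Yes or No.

No

Ancestors of b77f80a: {b77f80a}.
a50d746 is not in that set, so it is not an ancestor of b77f80a.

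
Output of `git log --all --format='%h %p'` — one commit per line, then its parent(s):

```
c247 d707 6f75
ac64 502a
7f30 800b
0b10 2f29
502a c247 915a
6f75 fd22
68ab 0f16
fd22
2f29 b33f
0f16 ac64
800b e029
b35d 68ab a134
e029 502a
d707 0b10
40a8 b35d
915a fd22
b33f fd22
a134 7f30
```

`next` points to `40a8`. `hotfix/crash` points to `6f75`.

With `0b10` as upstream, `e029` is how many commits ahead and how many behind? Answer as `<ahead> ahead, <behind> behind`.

6 ahead, 0 behind

Reachable from e029: {0b10, 2f29, 502a, 6f75, 915a, b33f, c247, d707, e029, fd22}.
Reachable from 0b10: {0b10, 2f29, b33f, fd22}.
Only in e029's history (ahead): {502a, 6f75, 915a, c247, d707, e029} — 6.
Only in 0b10's history (behind): {} — 0.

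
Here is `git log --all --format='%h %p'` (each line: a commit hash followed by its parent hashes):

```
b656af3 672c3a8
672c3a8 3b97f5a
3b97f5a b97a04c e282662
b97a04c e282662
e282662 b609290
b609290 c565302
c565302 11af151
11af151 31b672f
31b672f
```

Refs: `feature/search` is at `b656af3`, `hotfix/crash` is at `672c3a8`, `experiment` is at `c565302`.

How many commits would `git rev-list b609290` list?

Walking parent pointers from b609290: reachable set = {11af151, 31b672f, b609290, c565302}.
That is 4 commits.

4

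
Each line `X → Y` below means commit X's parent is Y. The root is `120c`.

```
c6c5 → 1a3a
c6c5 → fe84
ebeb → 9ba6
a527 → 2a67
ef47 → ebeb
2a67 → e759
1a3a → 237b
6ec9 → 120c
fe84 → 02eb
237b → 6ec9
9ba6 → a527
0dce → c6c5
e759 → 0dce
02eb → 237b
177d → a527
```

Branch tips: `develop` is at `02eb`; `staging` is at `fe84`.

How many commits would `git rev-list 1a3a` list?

Walking parent pointers from 1a3a: reachable set = {120c, 1a3a, 237b, 6ec9}.
That is 4 commits.

4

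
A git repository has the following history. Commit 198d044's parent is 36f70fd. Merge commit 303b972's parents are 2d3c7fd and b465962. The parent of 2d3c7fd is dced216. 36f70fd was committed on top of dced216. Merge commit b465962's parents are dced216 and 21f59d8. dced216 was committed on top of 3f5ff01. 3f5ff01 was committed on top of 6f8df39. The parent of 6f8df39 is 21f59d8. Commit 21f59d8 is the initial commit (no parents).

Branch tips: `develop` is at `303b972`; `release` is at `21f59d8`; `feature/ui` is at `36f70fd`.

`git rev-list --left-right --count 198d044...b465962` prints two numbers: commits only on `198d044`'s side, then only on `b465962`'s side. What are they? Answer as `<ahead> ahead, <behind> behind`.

2 ahead, 1 behind

Reachable from 198d044: {198d044, 21f59d8, 36f70fd, 3f5ff01, 6f8df39, dced216}.
Reachable from b465962: {21f59d8, 3f5ff01, 6f8df39, b465962, dced216}.
Only in 198d044's history (ahead): {198d044, 36f70fd} — 2.
Only in b465962's history (behind): {b465962} — 1.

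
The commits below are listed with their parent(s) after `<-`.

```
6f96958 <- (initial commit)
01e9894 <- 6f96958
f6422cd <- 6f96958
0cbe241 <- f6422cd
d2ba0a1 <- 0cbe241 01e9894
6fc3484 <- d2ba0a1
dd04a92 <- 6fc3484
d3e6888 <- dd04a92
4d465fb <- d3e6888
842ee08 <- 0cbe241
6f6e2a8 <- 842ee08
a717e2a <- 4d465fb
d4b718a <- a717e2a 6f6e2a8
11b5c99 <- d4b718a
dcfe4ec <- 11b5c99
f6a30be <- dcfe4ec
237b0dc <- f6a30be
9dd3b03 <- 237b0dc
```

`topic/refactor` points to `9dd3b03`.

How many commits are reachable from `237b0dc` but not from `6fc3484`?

Reachable from 237b0dc: {01e9894, 0cbe241, 11b5c99, 237b0dc, 4d465fb, 6f6e2a8, 6f96958, 6fc3484, 842ee08, a717e2a, d2ba0a1, d3e6888, d4b718a, dcfe4ec, dd04a92, f6422cd, f6a30be}.
Reachable from 6fc3484: {01e9894, 0cbe241, 6f96958, 6fc3484, d2ba0a1, f6422cd}.
In 237b0dc's history but not 6fc3484's: {11b5c99, 237b0dc, 4d465fb, 6f6e2a8, 842ee08, a717e2a, d3e6888, d4b718a, dcfe4ec, dd04a92, f6a30be} — 11 commits.

11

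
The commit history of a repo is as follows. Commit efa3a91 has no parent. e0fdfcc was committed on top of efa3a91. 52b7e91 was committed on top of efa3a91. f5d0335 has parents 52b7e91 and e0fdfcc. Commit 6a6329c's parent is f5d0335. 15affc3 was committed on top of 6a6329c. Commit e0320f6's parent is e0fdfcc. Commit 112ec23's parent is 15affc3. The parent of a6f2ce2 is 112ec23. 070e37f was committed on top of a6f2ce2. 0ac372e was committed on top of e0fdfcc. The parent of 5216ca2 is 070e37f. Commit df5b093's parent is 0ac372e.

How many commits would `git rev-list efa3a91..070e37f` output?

Reachable from 070e37f: {070e37f, 112ec23, 15affc3, 52b7e91, 6a6329c, a6f2ce2, e0fdfcc, efa3a91, f5d0335}.
Reachable from efa3a91: {efa3a91}.
In 070e37f's history but not efa3a91's: {070e37f, 112ec23, 15affc3, 52b7e91, 6a6329c, a6f2ce2, e0fdfcc, f5d0335} — 8 commits.

8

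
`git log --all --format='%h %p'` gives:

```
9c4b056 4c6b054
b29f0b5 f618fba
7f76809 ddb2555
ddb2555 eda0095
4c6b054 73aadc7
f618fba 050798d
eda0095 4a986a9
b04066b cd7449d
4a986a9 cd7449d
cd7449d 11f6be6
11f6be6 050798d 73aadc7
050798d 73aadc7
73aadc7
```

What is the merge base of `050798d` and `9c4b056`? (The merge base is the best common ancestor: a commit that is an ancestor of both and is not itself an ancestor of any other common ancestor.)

Ancestors of 050798d: {050798d, 73aadc7}.
Ancestors of 9c4b056: {4c6b054, 73aadc7, 9c4b056}.
Common ancestors: {73aadc7}.
The only common ancestor is 73aadc7, so it is the merge base.

73aadc7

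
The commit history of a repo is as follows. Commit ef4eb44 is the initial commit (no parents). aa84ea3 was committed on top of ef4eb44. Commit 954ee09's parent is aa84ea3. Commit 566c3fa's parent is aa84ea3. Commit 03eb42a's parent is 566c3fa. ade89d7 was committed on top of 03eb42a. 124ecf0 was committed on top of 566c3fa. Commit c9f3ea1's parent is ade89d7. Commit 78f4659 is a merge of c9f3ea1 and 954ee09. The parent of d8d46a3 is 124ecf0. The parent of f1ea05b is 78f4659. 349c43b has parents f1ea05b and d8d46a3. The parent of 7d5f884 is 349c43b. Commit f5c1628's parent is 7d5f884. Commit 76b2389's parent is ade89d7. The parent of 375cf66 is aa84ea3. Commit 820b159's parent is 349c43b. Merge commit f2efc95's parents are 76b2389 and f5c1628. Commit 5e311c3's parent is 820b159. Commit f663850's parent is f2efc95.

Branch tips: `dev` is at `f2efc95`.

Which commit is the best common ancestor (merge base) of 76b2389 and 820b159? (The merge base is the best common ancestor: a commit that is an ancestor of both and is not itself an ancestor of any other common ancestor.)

Ancestors of 76b2389: {03eb42a, 566c3fa, 76b2389, aa84ea3, ade89d7, ef4eb44}.
Ancestors of 820b159: {03eb42a, 124ecf0, 349c43b, 566c3fa, 78f4659, 820b159, 954ee09, aa84ea3, ade89d7, c9f3ea1, d8d46a3, ef4eb44, f1ea05b}.
Common ancestors: {03eb42a, 566c3fa, aa84ea3, ade89d7, ef4eb44}.
Among these, ade89d7 is not an ancestor of any other common ancestor — it is the merge base.

ade89d7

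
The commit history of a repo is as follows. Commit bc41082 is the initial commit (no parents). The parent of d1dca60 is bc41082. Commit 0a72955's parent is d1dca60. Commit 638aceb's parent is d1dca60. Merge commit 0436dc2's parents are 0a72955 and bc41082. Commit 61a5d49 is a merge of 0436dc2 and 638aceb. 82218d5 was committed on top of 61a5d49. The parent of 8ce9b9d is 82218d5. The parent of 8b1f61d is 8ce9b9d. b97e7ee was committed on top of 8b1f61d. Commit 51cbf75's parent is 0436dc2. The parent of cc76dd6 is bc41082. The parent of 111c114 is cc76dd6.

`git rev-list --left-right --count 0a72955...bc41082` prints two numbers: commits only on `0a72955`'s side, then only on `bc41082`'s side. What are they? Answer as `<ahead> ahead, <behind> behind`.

2 ahead, 0 behind

Reachable from 0a72955: {0a72955, bc41082, d1dca60}.
Reachable from bc41082: {bc41082}.
Only in 0a72955's history (ahead): {0a72955, d1dca60} — 2.
Only in bc41082's history (behind): {} — 0.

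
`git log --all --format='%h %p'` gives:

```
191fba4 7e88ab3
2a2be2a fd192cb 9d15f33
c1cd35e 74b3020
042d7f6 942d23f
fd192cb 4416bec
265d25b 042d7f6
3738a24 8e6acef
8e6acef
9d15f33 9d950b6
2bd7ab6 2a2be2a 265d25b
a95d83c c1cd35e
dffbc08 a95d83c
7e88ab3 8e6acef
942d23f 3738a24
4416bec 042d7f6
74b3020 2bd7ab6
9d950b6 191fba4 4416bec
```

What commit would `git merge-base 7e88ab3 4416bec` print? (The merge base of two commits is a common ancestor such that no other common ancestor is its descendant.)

Ancestors of 7e88ab3: {7e88ab3, 8e6acef}.
Ancestors of 4416bec: {042d7f6, 3738a24, 4416bec, 8e6acef, 942d23f}.
Common ancestors: {8e6acef}.
The only common ancestor is 8e6acef, so it is the merge base.

8e6acef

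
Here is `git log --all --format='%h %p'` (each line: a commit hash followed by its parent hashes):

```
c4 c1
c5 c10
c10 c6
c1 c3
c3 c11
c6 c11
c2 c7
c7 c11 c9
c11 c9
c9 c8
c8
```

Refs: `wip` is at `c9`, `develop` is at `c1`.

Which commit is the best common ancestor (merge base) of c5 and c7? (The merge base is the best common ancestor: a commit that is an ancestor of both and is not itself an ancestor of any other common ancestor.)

c11

Ancestors of c5: {c10, c11, c5, c6, c8, c9}.
Ancestors of c7: {c11, c7, c8, c9}.
Common ancestors: {c11, c8, c9}.
Among these, c11 is not an ancestor of any other common ancestor — it is the merge base.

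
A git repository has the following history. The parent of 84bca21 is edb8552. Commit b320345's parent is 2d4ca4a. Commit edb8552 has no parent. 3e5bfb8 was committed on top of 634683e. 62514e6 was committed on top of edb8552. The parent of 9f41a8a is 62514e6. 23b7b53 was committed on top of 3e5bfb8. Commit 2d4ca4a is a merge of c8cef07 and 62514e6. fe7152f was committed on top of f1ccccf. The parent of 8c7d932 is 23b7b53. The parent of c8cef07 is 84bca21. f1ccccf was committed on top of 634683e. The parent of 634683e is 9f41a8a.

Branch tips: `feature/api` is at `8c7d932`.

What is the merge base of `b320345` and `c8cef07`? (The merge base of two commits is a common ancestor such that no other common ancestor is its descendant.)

c8cef07

Ancestors of b320345: {2d4ca4a, 62514e6, 84bca21, b320345, c8cef07, edb8552}.
Ancestors of c8cef07: {84bca21, c8cef07, edb8552}.
Common ancestors: {84bca21, c8cef07, edb8552}.
Among these, c8cef07 is not an ancestor of any other common ancestor — it is the merge base.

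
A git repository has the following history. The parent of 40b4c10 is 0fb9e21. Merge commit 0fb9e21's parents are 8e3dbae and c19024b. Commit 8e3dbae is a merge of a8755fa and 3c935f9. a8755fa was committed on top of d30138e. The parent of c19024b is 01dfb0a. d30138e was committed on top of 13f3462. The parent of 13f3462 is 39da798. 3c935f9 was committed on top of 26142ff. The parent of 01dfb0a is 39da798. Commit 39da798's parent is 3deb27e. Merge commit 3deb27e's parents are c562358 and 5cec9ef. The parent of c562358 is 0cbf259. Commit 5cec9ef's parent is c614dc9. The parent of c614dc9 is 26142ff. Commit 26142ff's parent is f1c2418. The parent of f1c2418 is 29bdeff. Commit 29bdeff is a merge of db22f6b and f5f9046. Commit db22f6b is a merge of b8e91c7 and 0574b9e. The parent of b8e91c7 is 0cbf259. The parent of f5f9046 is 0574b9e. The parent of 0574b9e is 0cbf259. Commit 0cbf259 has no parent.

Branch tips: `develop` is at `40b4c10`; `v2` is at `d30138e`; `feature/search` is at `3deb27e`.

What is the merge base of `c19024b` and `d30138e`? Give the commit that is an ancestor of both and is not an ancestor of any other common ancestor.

39da798

Ancestors of c19024b: {01dfb0a, 0574b9e, 0cbf259, 26142ff, 29bdeff, 39da798, 3deb27e, 5cec9ef, b8e91c7, c19024b, c562358, c614dc9, db22f6b, f1c2418, f5f9046}.
Ancestors of d30138e: {0574b9e, 0cbf259, 13f3462, 26142ff, 29bdeff, 39da798, 3deb27e, 5cec9ef, b8e91c7, c562358, c614dc9, d30138e, db22f6b, f1c2418, f5f9046}.
Common ancestors: {0574b9e, 0cbf259, 26142ff, 29bdeff, 39da798, 3deb27e, 5cec9ef, b8e91c7, c562358, c614dc9, db22f6b, f1c2418, f5f9046}.
Among these, 39da798 is not an ancestor of any other common ancestor — it is the merge base.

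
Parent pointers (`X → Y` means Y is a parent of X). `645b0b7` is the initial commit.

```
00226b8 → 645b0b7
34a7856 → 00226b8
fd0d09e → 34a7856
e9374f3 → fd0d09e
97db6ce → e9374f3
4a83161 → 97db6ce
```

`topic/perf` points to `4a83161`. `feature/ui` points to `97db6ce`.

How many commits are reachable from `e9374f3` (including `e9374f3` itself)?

5

Walking parent pointers from e9374f3: reachable set = {00226b8, 34a7856, 645b0b7, e9374f3, fd0d09e}.
That is 5 commits.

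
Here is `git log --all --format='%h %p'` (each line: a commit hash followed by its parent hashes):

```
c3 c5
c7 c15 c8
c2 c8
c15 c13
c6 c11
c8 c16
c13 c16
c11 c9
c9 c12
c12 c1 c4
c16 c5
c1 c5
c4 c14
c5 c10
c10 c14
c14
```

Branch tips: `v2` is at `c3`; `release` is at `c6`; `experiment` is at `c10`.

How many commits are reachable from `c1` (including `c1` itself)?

4

Walking parent pointers from c1: reachable set = {c1, c10, c14, c5}.
That is 4 commits.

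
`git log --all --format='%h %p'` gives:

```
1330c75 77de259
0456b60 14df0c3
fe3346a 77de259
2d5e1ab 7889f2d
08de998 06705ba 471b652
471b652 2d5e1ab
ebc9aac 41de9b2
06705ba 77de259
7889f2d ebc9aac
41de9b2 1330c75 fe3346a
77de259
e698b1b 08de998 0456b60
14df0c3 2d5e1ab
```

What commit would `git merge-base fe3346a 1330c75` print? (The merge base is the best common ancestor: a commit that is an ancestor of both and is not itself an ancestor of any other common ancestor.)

77de259

Ancestors of fe3346a: {77de259, fe3346a}.
Ancestors of 1330c75: {1330c75, 77de259}.
Common ancestors: {77de259}.
The only common ancestor is 77de259, so it is the merge base.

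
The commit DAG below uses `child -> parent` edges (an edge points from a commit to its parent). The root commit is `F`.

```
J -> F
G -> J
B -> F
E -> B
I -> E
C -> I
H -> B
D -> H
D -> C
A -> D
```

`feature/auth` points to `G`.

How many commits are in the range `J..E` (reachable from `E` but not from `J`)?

2

Reachable from E: {B, E, F}.
Reachable from J: {F, J}.
In E's history but not J's: {B, E} — 2 commits.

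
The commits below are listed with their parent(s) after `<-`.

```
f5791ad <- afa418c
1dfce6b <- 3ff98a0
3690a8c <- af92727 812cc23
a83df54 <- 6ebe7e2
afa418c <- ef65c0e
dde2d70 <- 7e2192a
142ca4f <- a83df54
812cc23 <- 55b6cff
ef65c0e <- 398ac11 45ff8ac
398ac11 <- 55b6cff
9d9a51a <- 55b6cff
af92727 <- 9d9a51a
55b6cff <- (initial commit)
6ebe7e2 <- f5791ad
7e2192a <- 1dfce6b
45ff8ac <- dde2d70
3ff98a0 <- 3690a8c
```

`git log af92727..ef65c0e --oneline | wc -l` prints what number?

9

Reachable from ef65c0e: {1dfce6b, 3690a8c, 398ac11, 3ff98a0, 45ff8ac, 55b6cff, 7e2192a, 812cc23, 9d9a51a, af92727, dde2d70, ef65c0e}.
Reachable from af92727: {55b6cff, 9d9a51a, af92727}.
In ef65c0e's history but not af92727's: {1dfce6b, 3690a8c, 398ac11, 3ff98a0, 45ff8ac, 7e2192a, 812cc23, dde2d70, ef65c0e} — 9 commits.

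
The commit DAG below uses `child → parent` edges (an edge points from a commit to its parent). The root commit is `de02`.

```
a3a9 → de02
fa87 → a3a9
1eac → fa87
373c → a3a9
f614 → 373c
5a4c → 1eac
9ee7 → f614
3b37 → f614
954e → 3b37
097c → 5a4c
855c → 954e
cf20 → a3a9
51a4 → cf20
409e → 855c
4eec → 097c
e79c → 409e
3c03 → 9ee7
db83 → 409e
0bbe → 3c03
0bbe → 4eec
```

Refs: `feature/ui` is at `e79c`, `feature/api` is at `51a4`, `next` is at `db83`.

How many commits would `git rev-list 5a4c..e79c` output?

7

Reachable from e79c: {373c, 3b37, 409e, 855c, 954e, a3a9, de02, e79c, f614}.
Reachable from 5a4c: {1eac, 5a4c, a3a9, de02, fa87}.
In e79c's history but not 5a4c's: {373c, 3b37, 409e, 855c, 954e, e79c, f614} — 7 commits.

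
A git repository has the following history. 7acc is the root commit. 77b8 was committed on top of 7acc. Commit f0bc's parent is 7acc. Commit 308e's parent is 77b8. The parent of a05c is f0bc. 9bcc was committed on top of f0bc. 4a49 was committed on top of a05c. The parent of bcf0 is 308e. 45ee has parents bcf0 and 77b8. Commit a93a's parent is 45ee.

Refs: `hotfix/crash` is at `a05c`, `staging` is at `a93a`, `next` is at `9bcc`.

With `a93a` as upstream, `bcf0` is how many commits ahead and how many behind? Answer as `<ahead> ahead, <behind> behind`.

Reachable from bcf0: {308e, 77b8, 7acc, bcf0}.
Reachable from a93a: {308e, 45ee, 77b8, 7acc, a93a, bcf0}.
Only in bcf0's history (ahead): {} — 0.
Only in a93a's history (behind): {45ee, a93a} — 2.

0 ahead, 2 behind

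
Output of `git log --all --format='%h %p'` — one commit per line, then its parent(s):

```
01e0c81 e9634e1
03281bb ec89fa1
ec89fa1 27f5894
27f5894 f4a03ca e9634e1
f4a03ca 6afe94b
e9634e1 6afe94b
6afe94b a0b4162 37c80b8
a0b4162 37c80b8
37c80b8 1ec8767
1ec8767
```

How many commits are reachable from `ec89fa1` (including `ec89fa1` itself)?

8

Walking parent pointers from ec89fa1: reachable set = {1ec8767, 27f5894, 37c80b8, 6afe94b, a0b4162, e9634e1, ec89fa1, f4a03ca}.
That is 8 commits.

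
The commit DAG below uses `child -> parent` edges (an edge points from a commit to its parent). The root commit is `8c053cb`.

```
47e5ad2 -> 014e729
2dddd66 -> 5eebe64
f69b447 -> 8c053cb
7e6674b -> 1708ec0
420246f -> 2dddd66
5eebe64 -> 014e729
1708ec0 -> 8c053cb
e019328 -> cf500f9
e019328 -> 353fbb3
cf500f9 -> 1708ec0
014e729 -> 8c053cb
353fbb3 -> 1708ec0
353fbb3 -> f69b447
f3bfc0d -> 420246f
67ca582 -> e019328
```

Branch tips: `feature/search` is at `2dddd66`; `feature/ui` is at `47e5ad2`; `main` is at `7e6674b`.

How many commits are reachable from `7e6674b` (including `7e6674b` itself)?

Walking parent pointers from 7e6674b: reachable set = {1708ec0, 7e6674b, 8c053cb}.
That is 3 commits.

3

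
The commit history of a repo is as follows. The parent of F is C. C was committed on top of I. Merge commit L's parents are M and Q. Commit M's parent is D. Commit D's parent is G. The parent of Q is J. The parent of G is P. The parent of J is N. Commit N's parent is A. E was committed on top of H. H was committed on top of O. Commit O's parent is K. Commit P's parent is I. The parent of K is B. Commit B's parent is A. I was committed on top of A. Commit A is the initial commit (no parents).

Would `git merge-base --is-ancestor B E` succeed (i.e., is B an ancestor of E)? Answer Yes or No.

Ancestors of E (commits reachable by following parents): {A, B, E, H, K, O}.
B is in that set, so it is an ancestor of E.

Yes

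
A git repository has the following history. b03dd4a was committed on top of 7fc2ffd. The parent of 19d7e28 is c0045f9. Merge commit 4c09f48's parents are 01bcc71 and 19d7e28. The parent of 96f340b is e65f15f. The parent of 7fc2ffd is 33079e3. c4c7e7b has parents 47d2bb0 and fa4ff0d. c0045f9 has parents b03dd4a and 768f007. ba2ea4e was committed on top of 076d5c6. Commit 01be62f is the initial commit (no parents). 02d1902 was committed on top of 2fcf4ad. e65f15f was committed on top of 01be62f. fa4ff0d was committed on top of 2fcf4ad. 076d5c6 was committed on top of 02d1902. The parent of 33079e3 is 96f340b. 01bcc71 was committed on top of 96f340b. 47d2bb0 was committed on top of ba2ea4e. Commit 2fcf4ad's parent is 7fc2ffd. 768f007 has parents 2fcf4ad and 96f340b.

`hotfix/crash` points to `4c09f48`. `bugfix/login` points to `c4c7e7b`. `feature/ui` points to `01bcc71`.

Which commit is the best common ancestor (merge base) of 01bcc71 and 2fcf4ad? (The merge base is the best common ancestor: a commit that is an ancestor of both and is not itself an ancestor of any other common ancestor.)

96f340b

Ancestors of 01bcc71: {01bcc71, 01be62f, 96f340b, e65f15f}.
Ancestors of 2fcf4ad: {01be62f, 2fcf4ad, 33079e3, 7fc2ffd, 96f340b, e65f15f}.
Common ancestors: {01be62f, 96f340b, e65f15f}.
Among these, 96f340b is not an ancestor of any other common ancestor — it is the merge base.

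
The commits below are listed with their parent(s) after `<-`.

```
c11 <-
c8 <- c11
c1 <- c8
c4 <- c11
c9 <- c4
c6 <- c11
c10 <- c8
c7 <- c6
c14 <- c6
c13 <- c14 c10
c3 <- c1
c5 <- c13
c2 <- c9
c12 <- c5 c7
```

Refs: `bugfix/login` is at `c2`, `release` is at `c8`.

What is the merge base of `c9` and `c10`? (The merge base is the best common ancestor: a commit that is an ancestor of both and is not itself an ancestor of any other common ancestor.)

c11

Ancestors of c9: {c11, c4, c9}.
Ancestors of c10: {c10, c11, c8}.
Common ancestors: {c11}.
The only common ancestor is c11, so it is the merge base.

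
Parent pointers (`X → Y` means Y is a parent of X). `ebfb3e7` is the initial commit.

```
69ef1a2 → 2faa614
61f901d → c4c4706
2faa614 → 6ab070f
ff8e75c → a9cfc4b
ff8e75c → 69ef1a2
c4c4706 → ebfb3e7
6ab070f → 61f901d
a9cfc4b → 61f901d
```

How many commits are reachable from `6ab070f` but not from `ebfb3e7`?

3

Reachable from 6ab070f: {61f901d, 6ab070f, c4c4706, ebfb3e7}.
Reachable from ebfb3e7: {ebfb3e7}.
In 6ab070f's history but not ebfb3e7's: {61f901d, 6ab070f, c4c4706} — 3 commits.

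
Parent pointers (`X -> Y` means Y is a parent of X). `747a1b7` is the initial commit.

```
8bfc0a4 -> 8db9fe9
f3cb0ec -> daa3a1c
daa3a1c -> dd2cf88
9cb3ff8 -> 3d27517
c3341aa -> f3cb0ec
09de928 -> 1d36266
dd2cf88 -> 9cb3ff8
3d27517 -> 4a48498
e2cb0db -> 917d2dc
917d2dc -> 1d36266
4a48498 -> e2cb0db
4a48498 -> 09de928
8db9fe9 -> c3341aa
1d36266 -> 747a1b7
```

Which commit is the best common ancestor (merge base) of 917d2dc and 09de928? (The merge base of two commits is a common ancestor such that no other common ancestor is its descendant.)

1d36266

Ancestors of 917d2dc: {1d36266, 747a1b7, 917d2dc}.
Ancestors of 09de928: {09de928, 1d36266, 747a1b7}.
Common ancestors: {1d36266, 747a1b7}.
Among these, 1d36266 is not an ancestor of any other common ancestor — it is the merge base.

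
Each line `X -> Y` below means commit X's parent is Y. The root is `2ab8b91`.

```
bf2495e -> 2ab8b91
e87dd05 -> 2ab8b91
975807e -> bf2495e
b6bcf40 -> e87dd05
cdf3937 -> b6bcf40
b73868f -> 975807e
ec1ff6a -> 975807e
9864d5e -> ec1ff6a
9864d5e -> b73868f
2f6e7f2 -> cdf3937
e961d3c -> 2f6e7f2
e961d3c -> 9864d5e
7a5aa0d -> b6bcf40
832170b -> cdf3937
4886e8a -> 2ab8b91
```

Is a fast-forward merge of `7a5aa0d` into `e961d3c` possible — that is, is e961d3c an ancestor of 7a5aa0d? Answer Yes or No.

A fast-forward from e961d3c to 7a5aa0d is possible iff e961d3c is an ancestor of 7a5aa0d.
Ancestors of 7a5aa0d: {2ab8b91, 7a5aa0d, b6bcf40, e87dd05}.
e961d3c is not among them, so fast-forward is not possible.

No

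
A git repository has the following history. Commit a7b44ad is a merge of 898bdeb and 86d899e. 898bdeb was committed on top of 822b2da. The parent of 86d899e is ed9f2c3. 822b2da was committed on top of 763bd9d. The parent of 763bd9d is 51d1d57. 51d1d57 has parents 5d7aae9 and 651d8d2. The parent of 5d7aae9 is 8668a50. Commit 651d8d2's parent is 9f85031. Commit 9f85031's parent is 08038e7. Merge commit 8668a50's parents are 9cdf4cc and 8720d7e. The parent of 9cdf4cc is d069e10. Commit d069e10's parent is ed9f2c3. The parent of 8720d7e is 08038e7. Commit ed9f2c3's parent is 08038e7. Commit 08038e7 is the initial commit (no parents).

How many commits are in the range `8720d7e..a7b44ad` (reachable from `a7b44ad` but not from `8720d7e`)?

Reachable from a7b44ad: {08038e7, 51d1d57, 5d7aae9, 651d8d2, 763bd9d, 822b2da, 8668a50, 86d899e, 8720d7e, 898bdeb, 9cdf4cc, 9f85031, a7b44ad, d069e10, ed9f2c3}.
Reachable from 8720d7e: {08038e7, 8720d7e}.
In a7b44ad's history but not 8720d7e's: {51d1d57, 5d7aae9, 651d8d2, 763bd9d, 822b2da, 8668a50, 86d899e, 898bdeb, 9cdf4cc, 9f85031, a7b44ad, d069e10, ed9f2c3} — 13 commits.

13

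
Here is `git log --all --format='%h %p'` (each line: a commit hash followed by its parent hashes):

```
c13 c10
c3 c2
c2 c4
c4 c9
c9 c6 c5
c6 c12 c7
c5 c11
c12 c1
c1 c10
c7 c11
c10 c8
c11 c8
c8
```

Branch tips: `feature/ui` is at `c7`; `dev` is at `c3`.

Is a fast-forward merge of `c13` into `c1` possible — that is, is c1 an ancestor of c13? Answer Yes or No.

A fast-forward from c1 to c13 is possible iff c1 is an ancestor of c13.
Ancestors of c13: {c10, c13, c8}.
c1 is not among them, so fast-forward is not possible.

No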